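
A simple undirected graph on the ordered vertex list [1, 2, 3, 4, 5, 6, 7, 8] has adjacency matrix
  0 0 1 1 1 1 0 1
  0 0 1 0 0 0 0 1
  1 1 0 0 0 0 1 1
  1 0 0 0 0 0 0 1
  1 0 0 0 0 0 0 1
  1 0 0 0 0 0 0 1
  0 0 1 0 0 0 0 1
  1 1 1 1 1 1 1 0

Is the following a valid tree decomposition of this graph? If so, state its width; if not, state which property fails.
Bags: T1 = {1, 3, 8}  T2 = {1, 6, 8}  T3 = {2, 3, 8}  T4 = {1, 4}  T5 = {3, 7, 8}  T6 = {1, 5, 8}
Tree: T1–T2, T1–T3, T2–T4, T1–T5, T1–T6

No — edge (8,4) lies in no bag.

A tree decomposition must satisfy three properties: every vertex lies in some bag; for every edge, both endpoints lie together in some bag; and for every vertex, the bags containing it form a connected subtree. Here edge (8,4) lies in no bag, so the decomposition is invalid.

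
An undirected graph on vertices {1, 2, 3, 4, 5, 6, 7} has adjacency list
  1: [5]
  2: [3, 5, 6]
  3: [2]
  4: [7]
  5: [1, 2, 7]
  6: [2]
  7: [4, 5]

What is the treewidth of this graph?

1

A width-1 tree decomposition is:
Bags: B1 = {2, 5}  B2 = {2, 6}  B3 = {5, 7}  B4 = {2, 3}  B5 = {1, 5}  B6 = {4, 7}
Tree: B1–B2, B1–B3, B1–B4, B1–B5, B3–B6
Each bag holds 2 vertices, so the decomposition has width 1, which upper-bounds the treewidth. G has an edge, so its treewidth is at least 1. Hence tw(G) = 1 exactly.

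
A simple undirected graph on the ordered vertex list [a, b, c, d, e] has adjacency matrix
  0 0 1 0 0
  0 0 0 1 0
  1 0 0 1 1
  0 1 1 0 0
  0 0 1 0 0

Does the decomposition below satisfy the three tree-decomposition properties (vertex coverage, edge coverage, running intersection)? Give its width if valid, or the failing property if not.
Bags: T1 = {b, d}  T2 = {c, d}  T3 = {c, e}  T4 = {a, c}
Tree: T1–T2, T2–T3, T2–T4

Vertex coverage: the bags together contain {a, b, c, d, e}, the full vertex set. Edge coverage: each edge of G has both endpoints in at least one bag. Running intersection: for every vertex, the bags containing it form a connected subtree. All three properties hold, so this is a valid tree decomposition of width max|bag| − 1 = 1, and hence tw(G) ≤ 1.

Yes; width 1.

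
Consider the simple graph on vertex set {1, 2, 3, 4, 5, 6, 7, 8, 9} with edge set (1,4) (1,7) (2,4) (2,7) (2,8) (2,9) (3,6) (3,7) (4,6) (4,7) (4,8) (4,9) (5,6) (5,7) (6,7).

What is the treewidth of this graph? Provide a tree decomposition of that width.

Treewidth 2.
One optimal decomposition is:
Bags: B1 = {2, 4, 7}  B2 = {4, 6, 7}  B3 = {5, 6, 7}  B4 = {2, 4, 8}  B5 = {3, 6, 7}  B6 = {2, 4, 9}  B7 = {1, 4, 7}
Tree: B1–B2, B2–B3, B1–B4, B3–B5, B1–B6, B2–B7

Every bag has size at most 3, so the width is 3 − 1 = 2 and tw(G) ≤ 2. On the other hand G contains the 3-clique {3, 6, 7}. A clique must lie in a single bag of any decomposition, so no decomposition can have width below 2. Hence tw(G) = 2 exactly.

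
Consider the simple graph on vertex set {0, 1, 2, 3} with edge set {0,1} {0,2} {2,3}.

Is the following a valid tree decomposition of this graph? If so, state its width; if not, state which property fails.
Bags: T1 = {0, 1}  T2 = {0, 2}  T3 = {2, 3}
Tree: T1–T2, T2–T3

Checking the three conditions: (i) the bags cover all of {0, 1, 2, 3}; (ii) for each edge, some bag contains both endpoints; (iii) the bags containing any fixed vertex form a subtree. All hold, so the decomposition is valid with width 2 − 1 = 1.

Yes; width 1.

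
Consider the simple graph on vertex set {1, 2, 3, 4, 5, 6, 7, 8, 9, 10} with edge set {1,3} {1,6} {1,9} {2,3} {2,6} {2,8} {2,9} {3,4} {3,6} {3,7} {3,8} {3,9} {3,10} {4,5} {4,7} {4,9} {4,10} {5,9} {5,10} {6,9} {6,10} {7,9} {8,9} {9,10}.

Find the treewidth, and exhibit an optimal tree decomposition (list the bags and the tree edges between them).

The largest bag has 4 vertices, giving width 3; this decomposition certifies tw(G) ≤ 3. On the other hand G contains the 4-clique {2, 3, 8, 9}. A clique must lie in a single bag of any decomposition, so no decomposition can have width below 3. Combining the bounds, tw(G) = 3.

Treewidth 3.
One optimal decomposition is:
Bags: B1 = {3, 6, 9, 10}  B2 = {1, 3, 6, 9}  B3 = {3, 4, 9, 10}  B4 = {2, 3, 6, 9}  B5 = {4, 5, 9, 10}  B6 = {2, 3, 8, 9}  B7 = {3, 4, 7, 9}
Tree: B1–B2, B1–B3, B2–B4, B3–B5, B4–B6, B3–B7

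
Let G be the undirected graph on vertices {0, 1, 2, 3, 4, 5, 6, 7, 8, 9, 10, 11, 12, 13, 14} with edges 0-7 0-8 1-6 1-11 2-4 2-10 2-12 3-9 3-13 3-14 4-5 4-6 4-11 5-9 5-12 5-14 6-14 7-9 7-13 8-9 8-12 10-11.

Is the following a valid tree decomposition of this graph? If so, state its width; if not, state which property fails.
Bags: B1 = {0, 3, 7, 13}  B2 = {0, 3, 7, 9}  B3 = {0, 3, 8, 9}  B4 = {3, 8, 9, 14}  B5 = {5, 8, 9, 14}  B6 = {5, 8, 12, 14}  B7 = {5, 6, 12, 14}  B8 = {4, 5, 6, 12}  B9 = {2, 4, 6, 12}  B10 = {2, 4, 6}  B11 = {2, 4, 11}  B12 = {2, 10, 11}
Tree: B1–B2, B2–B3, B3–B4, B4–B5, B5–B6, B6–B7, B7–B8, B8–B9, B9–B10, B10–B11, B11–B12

A tree decomposition must satisfy three properties: every vertex lies in some bag; for every edge, both endpoints lie together in some bag; and for every vertex, the bags containing it form a connected subtree. Here vertex 1 appears in no bag, so the decomposition is invalid.

No — vertex 1 appears in no bag.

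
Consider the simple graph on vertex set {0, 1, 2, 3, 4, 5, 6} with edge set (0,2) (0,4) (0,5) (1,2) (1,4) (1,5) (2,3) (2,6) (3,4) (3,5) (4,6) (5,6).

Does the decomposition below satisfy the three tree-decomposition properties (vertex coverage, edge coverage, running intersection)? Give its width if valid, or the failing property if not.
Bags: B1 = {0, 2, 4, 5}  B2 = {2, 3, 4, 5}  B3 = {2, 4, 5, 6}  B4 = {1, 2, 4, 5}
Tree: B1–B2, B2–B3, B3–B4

Vertex coverage: the bags together contain {0, 1, 2, 3, 4, 5, 6}, the full vertex set. Edge coverage: each edge of G has both endpoints in at least one bag. Running intersection: for every vertex, the bags containing it form a connected subtree. All three properties hold, so this is a valid tree decomposition of width max|bag| − 1 = 3, and hence tw(G) ≤ 3.

Yes; width 3.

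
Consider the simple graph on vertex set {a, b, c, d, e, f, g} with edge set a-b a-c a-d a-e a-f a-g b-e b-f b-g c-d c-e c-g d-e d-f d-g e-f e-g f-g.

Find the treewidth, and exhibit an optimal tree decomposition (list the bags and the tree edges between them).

Treewidth 4.
One optimal decomposition is:
Bags: B1 = {a, c, d, e, g}  B2 = {a, d, e, f, g}  B3 = {a, b, e, f, g}
Tree: B1–B2, B2–B3

The largest bag has 5 vertices, giving width 4; this decomposition certifies tw(G) ≤ 4. Conversely, {a, c, d, e, g} is a clique of size 5, and the vertices of any clique must share a bag in every tree decomposition; so some bag has ≥ 5 vertices and tw(G) ≥ 4. Therefore the treewidth is 4.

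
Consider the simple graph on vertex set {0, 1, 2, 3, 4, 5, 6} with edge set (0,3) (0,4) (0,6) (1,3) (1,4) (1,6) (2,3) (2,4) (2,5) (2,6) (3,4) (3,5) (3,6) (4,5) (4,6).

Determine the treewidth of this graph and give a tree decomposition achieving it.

Treewidth 3.
Bags: B1 = {2, 3, 4, 5}  B2 = {2, 3, 4, 6}  B3 = {1, 3, 4, 6}  B4 = {0, 3, 4, 6}
Tree: B1–B2, B2–B3, B3–B4

Each bag holds 4 vertices, so the decomposition has width 3, which upper-bounds the treewidth. Conversely, {2, 3, 4, 5} is a clique of size 4, and the vertices of any clique must share a bag in every tree decomposition; so some bag has ≥ 4 vertices and tw(G) ≥ 3. Therefore the treewidth is 3.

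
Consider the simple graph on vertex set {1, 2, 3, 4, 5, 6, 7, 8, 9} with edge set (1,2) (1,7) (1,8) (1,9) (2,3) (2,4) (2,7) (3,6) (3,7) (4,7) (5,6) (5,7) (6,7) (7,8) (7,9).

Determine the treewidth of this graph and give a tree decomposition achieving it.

Treewidth 2.
One such decomposition:
Bags: B1 = {2, 4, 7}  B2 = {2, 3, 7}  B3 = {3, 6, 7}  B4 = {1, 2, 7}  B5 = {1, 7, 9}  B6 = {5, 6, 7}  B7 = {1, 7, 8}
Tree: B1–B2, B2–B3, B1–B4, B4–B5, B3–B6, B4–B7

Each bag holds 3 vertices, so the decomposition has width 2, which upper-bounds the treewidth. On the other hand G contains the 3-clique {1, 7, 8}. A clique must lie in a single bag of any decomposition, so no decomposition can have width below 2. The upper and lower bounds meet at 2, so that is the treewidth.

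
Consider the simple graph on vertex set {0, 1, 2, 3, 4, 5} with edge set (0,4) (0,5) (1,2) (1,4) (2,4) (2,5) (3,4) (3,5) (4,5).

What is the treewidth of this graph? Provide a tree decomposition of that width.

Treewidth 2.
Bags: B1 = {2, 4, 5}  B2 = {0, 4, 5}  B3 = {3, 4, 5}  B4 = {1, 2, 4}
Tree: B1–B2, B2–B3, B1–B4

Each bag holds 3 vertices, so the decomposition has width 2, which upper-bounds the treewidth. Conversely, {1, 2, 4} is a clique of size 3, and the vertices of any clique must share a bag in every tree decomposition; so some bag has ≥ 3 vertices and tw(G) ≥ 2. Combining the bounds, tw(G) = 2.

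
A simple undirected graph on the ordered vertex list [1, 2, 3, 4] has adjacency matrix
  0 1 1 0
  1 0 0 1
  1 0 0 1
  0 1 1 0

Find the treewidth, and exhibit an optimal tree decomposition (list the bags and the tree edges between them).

Treewidth 2.
One optimal decomposition is:
Bags: B1 = {1, 2, 3}  B2 = {2, 3, 4}
Tree: B1–B2

Each bag holds 3 vertices, so the decomposition has width 2, which upper-bounds the treewidth. Since 3–1–2–4–3 is a cycle in G, G is not acyclic. Forests are exactly the graphs of treewidth ≤ 1, so tw(G) ≥ 2. Combining the bounds, tw(G) = 2.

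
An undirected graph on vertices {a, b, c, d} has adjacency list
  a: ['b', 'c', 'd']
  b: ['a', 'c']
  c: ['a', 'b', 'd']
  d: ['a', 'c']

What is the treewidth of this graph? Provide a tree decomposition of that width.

The largest bag has 3 vertices, giving width 2; this decomposition certifies tw(G) ≤ 2. Conversely, {a, c, d} is a clique of size 3, and the vertices of any clique must share a bag in every tree decomposition; so some bag has ≥ 3 vertices and tw(G) ≥ 2. The upper and lower bounds meet at 2, so that is the treewidth.

Treewidth 2.
One optimal decomposition is:
Bags: B1 = {a, c, d}  B2 = {a, b, c}
Tree: B1–B2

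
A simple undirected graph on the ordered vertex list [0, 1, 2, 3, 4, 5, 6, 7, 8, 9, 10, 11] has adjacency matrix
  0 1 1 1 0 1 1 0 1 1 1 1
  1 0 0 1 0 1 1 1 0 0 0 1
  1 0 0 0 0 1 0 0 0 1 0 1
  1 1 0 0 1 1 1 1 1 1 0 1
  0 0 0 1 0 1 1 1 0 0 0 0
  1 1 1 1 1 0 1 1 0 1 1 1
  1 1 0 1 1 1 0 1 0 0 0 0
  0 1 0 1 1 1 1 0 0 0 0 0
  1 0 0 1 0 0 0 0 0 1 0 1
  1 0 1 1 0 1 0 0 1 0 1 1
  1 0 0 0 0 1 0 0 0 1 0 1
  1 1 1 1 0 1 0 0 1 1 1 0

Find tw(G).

4

A width-4 tree decomposition is:
Bags: B1 = {0, 3, 5, 9, 11}  B2 = {0, 2, 5, 9, 11}  B3 = {0, 5, 9, 10, 11}  B4 = {0, 3, 8, 9, 11}  B5 = {0, 1, 3, 5, 11}  B6 = {0, 1, 3, 5, 6}  B7 = {1, 3, 5, 6, 7}  B8 = {3, 4, 5, 6, 7}
Tree: B1–B2, B1–B3, B1–B4, B1–B5, B5–B6, B6–B7, B7–B8
The largest bag has 5 vertices, giving width 4; this decomposition certifies tw(G) ≤ 4. Conversely, {0, 3, 8, 9, 11} is a clique of size 5, and the vertices of any clique must share a bag in every tree decomposition; so some bag has ≥ 5 vertices and tw(G) ≥ 4. The upper and lower bounds meet at 4, so that is the treewidth.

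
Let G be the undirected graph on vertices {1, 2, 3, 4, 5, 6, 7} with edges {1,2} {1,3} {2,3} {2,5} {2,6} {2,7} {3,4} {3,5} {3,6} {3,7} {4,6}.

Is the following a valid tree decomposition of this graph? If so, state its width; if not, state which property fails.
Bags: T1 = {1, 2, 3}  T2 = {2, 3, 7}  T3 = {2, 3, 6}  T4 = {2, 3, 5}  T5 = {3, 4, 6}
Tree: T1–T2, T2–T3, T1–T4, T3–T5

Yes; width 2.

Checking the three conditions: (i) the bags cover all of {1, 2, 3, 4, 5, 6, 7}; (ii) for each edge, some bag contains both endpoints; (iii) the bags containing any fixed vertex form a subtree. All hold, so the decomposition is valid with width 3 − 1 = 2.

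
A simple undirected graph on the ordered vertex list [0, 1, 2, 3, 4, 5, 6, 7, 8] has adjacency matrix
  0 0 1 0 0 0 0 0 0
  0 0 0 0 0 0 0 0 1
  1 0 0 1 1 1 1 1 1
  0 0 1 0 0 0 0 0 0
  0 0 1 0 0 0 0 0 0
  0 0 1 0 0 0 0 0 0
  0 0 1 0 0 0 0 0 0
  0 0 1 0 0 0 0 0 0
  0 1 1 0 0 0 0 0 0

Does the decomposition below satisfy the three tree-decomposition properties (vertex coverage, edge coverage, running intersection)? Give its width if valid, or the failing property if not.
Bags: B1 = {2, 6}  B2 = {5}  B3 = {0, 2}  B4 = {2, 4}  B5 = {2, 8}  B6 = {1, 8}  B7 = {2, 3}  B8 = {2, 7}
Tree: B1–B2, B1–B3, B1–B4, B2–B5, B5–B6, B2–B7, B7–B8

A tree decomposition must satisfy three properties: every vertex lies in some bag; for every edge, both endpoints lie together in some bag; and for every vertex, the bags containing it form a connected subtree. Here edge (2,5) lies in no bag, so the decomposition is invalid.

No — edge (2,5) lies in no bag.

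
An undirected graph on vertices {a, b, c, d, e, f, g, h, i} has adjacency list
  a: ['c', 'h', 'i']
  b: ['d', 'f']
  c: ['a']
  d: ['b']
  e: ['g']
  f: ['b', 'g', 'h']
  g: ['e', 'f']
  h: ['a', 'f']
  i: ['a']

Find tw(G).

1

A width-1 tree decomposition is:
Bags: B1 = {a, i}  B2 = {a, h}  B3 = {a, c}  B4 = {f, h}  B5 = {b, f}  B6 = {f, g}  B7 = {e, g}  B8 = {b, d}
Tree: B1–B2, B1–B3, B2–B4, B4–B5, B4–B6, B6–B7, B5–B8
The largest bag has 2 vertices, giving width 1; this decomposition certifies tw(G) ≤ 1. G has an edge, so its treewidth is at least 1. Hence tw(G) = 1 exactly.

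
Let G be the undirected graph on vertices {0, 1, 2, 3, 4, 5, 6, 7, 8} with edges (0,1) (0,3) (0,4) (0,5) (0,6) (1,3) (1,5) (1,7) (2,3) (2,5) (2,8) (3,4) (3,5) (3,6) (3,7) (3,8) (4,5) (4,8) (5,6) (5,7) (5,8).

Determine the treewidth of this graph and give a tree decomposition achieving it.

Each bag holds 4 vertices, so the decomposition has width 3, which upper-bounds the treewidth. For the lower bound, the 4 vertices {0, 1, 3, 5} are pairwise adjacent, and any tree decomposition puts a clique entirely inside one bag — forcing width ≥ 3. The upper and lower bounds meet at 3, so that is the treewidth.

Treewidth 3.
Bags: B1 = {0, 3, 4, 5}  B2 = {3, 4, 5, 8}  B3 = {0, 1, 3, 5}  B4 = {0, 3, 5, 6}  B5 = {1, 3, 5, 7}  B6 = {2, 3, 5, 8}
Tree: B1–B2, B1–B3, B1–B4, B3–B5, B2–B6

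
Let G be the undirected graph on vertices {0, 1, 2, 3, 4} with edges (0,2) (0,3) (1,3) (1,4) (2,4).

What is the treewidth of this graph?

2

A width-2 tree decomposition is:
Bags: B1 = {1, 2, 4}  B2 = {0, 1, 2}  B3 = {0, 1, 3}
Tree: B1–B2, B2–B3
Every bag has size at most 3, so the width is 3 − 1 = 2 and tw(G) ≤ 2. The edges 1–4–2–0–3–1 form a cycle, so G is not a tree and its treewidth is at least 2. The upper and lower bounds meet at 2, so that is the treewidth.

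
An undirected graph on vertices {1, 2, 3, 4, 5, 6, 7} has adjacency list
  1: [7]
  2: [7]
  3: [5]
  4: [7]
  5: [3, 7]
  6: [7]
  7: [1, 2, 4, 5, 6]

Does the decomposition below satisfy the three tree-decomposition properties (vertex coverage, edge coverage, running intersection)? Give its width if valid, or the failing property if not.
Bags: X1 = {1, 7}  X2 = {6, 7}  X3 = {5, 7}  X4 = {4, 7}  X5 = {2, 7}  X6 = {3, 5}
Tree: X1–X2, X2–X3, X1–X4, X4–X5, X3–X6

Every vertex of G appears in some bag (union = {1, 2, 3, 4, 5, 6, 7}); every edge is covered by a bag; and for each vertex v the set of bags containing v is connected in the bag tree. The decomposition is therefore valid. The largest bag has 2 vertices, so the width is 1.

Yes; width 1.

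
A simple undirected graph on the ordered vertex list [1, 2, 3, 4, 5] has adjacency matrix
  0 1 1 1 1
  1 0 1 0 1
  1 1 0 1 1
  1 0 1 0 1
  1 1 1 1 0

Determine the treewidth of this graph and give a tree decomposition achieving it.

Each bag holds 4 vertices, so the decomposition has width 3, which upper-bounds the treewidth. On the other hand G contains the 4-clique {1, 2, 3, 5}. A clique must lie in a single bag of any decomposition, so no decomposition can have width below 3. The upper and lower bounds meet at 3, so that is the treewidth.

Treewidth 3.
One such decomposition:
Bags: B1 = {1, 2, 3, 5}  B2 = {1, 3, 4, 5}
Tree: B1–B2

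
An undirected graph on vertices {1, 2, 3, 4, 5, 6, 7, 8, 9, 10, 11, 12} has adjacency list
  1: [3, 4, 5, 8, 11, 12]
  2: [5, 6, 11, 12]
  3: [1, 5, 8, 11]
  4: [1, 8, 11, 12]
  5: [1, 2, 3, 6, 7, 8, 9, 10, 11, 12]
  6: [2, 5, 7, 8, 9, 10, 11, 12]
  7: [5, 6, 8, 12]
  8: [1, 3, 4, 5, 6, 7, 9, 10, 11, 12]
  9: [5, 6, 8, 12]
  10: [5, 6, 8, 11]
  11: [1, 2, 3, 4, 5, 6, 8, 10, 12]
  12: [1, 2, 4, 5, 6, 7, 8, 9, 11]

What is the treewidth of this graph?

4

A width-4 tree decomposition is:
Bags: B1 = {1, 5, 8, 11, 12}  B2 = {5, 6, 8, 11, 12}  B3 = {1, 3, 5, 8, 11}  B4 = {1, 4, 8, 11, 12}  B5 = {5, 6, 8, 10, 11}  B6 = {5, 6, 8, 9, 12}  B7 = {2, 5, 6, 11, 12}  B8 = {5, 6, 7, 8, 12}
Tree: B1–B2, B1–B3, B1–B4, B2–B5, B2–B6, B2–B7, B2–B8
Each bag holds 5 vertices, so the decomposition has width 4, which upper-bounds the treewidth. For the lower bound, the 5 vertices {1, 4, 8, 11, 12} are pairwise adjacent, and any tree decomposition puts a clique entirely inside one bag — forcing width ≥ 4. Therefore the treewidth is 4.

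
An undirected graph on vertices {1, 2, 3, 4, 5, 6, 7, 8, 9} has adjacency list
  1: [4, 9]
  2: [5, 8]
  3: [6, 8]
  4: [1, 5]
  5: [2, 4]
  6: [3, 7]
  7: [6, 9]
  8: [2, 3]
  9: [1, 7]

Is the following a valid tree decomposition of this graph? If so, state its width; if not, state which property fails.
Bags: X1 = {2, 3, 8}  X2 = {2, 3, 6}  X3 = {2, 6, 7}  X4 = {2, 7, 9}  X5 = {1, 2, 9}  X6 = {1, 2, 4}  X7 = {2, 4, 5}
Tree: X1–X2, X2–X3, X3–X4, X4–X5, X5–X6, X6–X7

Yes; width 2.

Every vertex of G appears in some bag (union = {1, 2, 3, 4, 5, 6, 7, 8, 9}); every edge is covered by a bag; and for each vertex v the set of bags containing v is connected in the bag tree. The decomposition is therefore valid. The largest bag has 3 vertices, so the width is 2.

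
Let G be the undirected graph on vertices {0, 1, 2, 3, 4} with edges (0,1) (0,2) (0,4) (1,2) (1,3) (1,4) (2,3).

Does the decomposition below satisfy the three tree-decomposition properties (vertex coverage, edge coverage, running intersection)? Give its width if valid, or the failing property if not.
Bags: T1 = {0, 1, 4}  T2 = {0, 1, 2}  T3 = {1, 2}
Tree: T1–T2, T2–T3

No — vertex 3 appears in no bag.

A tree decomposition must satisfy three properties: every vertex lies in some bag; for every edge, both endpoints lie together in some bag; and for every vertex, the bags containing it form a connected subtree. Here vertex 3 appears in no bag, so the decomposition is invalid.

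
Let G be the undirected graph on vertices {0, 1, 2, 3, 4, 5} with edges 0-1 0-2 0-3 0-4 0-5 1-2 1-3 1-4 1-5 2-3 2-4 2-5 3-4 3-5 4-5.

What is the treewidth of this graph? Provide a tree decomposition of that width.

Treewidth 5.
One such decomposition:
Bags: B1 = {0, 1, 2, 3, 4, 5}
Tree: (single bag)

With just one bag of size 6, the width is 6 − 1 = 5, so tw(G) ≤ 5. For the lower bound, the 6 vertices {0, 1, 2, 3, 4, 5} are pairwise adjacent, and any tree decomposition puts a clique entirely inside one bag — forcing width ≥ 5. Combining the bounds, tw(G) = 5.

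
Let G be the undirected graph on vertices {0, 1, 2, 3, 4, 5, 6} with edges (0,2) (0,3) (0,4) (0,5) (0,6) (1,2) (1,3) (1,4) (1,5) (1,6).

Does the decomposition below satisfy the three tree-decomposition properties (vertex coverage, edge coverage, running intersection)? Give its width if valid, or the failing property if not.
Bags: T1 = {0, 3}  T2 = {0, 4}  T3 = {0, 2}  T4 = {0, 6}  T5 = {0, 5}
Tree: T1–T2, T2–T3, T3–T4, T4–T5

No — vertex 1 appears in no bag.

A tree decomposition must satisfy three properties: every vertex lies in some bag; for every edge, both endpoints lie together in some bag; and for every vertex, the bags containing it form a connected subtree. Here vertex 1 appears in no bag, so the decomposition is invalid.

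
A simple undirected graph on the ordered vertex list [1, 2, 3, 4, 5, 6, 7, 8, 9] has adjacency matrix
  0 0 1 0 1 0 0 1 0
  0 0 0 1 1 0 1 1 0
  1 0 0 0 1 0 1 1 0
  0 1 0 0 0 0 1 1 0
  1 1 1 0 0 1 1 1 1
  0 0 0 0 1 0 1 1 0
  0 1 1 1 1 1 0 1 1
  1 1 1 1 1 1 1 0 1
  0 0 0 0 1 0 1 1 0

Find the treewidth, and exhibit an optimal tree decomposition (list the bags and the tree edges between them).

Treewidth 3.
One such decomposition:
Bags: B1 = {2, 5, 7, 8}  B2 = {3, 5, 7, 8}  B3 = {2, 4, 7, 8}  B4 = {1, 3, 5, 8}  B5 = {5, 6, 7, 8}  B6 = {5, 7, 8, 9}
Tree: B1–B2, B1–B3, B2–B4, B1–B5, B2–B6

Each bag holds 4 vertices, so the decomposition has width 3, which upper-bounds the treewidth. For the lower bound, the 4 vertices {2, 4, 7, 8} are pairwise adjacent, and any tree decomposition puts a clique entirely inside one bag — forcing width ≥ 3. Combining the bounds, tw(G) = 3.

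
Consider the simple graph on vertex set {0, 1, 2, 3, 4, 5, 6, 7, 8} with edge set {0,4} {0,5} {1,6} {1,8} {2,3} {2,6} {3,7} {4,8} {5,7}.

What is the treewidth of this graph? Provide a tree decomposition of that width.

Every bag has size at most 3, so the width is 3 − 1 = 2 and tw(G) ≤ 2. The edges 3–2–6–1–8–4–0–5–7–3 form a cycle, so G is not a tree and its treewidth is at least 2. Therefore the treewidth is 2.

Treewidth 2.
One optimal decomposition is:
Bags: B1 = {2, 3, 6}  B2 = {1, 3, 6}  B3 = {1, 3, 8}  B4 = {3, 4, 8}  B5 = {0, 3, 4}  B6 = {0, 3, 5}  B7 = {3, 5, 7}
Tree: B1–B2, B2–B3, B3–B4, B4–B5, B5–B6, B6–B7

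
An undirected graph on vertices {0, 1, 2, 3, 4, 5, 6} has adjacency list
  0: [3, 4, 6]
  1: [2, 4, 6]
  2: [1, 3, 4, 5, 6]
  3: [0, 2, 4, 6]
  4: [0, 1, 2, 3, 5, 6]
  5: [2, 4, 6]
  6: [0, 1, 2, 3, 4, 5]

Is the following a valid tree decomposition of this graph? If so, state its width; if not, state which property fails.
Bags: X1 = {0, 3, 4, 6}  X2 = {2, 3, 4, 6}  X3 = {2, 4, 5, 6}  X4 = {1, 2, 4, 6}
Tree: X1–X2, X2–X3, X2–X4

Yes; width 3.

Checking the three conditions: (i) the bags cover all of {0, 1, 2, 3, 4, 5, 6}; (ii) for each edge, some bag contains both endpoints; (iii) the bags containing any fixed vertex form a subtree. All hold, so the decomposition is valid with width 4 − 1 = 3.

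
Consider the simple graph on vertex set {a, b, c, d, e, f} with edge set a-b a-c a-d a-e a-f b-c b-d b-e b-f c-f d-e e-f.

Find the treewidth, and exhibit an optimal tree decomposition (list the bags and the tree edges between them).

Every bag has size at most 4, so the width is 4 − 1 = 3 and tw(G) ≤ 3. For the lower bound, the 4 vertices {a, b, d, e} are pairwise adjacent, and any tree decomposition puts a clique entirely inside one bag — forcing width ≥ 3. The upper and lower bounds meet at 3, so that is the treewidth.

Treewidth 3.
One such decomposition:
Bags: B1 = {a, b, e, f}  B2 = {a, b, c, f}  B3 = {a, b, d, e}
Tree: B1–B2, B1–B3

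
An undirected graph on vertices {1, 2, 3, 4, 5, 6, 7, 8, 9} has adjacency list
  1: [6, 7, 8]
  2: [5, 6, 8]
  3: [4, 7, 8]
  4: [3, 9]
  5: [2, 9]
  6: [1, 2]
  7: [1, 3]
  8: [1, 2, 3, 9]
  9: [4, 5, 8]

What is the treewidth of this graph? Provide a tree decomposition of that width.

Every bag has size at most 4, so the width is 4 − 1 = 3 and tw(G) ≤ 3. For the lower bound: the 4 vertex sets {1,6,7}, {3}, {8}, {2,4,5,9} are disjoint, each induces a connected subgraph, and every pair is joined by at least one edge of G. Contracting each set to a single vertex therefore yields K_{4} as a minor, and since treewidth is minor-monotone, tw(G) ≥ tw(K_{4}) = 3. Therefore the treewidth is 3.

Treewidth 3.
One such decomposition:
Bags: B1 = {1, 3, 6, 7}  B2 = {1, 3, 6, 8}  B3 = {2, 3, 6, 8}  B4 = {2, 3, 4, 8}  B5 = {2, 4, 8, 9}  B6 = {2, 4, 5, 9}
Tree: B1–B2, B2–B3, B3–B4, B4–B5, B5–B6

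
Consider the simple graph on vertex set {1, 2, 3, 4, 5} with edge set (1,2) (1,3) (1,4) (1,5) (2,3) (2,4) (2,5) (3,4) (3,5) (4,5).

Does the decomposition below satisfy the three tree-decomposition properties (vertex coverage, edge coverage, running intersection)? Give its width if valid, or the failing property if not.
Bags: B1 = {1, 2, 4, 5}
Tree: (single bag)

No — vertex 3 appears in no bag.

A tree decomposition must satisfy three properties: every vertex lies in some bag; for every edge, both endpoints lie together in some bag; and for every vertex, the bags containing it form a connected subtree. Here vertex 3 appears in no bag, so the decomposition is invalid.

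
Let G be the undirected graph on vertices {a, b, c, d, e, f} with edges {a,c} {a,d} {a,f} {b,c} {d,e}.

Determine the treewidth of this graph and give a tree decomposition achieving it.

Every bag has size at most 2, so the width is 2 − 1 = 1 and tw(G) ≤ 1. G has an edge, so its treewidth is at least 1. Hence tw(G) = 1 exactly.

Treewidth 1.
Bags: B1 = {a, d}  B2 = {a, c}  B3 = {a, f}  B4 = {d, e}  B5 = {b, c}
Tree: B1–B2, B2–B3, B1–B4, B2–B5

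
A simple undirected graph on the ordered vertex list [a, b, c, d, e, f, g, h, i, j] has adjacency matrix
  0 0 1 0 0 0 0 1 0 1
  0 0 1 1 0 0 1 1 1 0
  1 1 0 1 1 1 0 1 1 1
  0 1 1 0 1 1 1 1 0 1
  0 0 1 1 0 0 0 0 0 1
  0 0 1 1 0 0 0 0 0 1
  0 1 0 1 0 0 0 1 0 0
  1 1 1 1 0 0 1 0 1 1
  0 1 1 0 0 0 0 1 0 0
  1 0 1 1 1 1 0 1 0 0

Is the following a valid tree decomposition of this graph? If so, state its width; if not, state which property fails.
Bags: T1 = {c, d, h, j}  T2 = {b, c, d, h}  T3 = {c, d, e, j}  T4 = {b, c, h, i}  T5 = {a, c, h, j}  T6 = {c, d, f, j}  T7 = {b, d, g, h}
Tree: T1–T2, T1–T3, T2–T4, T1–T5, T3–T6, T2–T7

Every vertex of G appears in some bag (union = {a, b, c, d, e, f, g, h, i, j}); every edge is covered by a bag; and for each vertex v the set of bags containing v is connected in the bag tree. The decomposition is therefore valid. The largest bag has 4 vertices, so the width is 3.

Yes; width 3.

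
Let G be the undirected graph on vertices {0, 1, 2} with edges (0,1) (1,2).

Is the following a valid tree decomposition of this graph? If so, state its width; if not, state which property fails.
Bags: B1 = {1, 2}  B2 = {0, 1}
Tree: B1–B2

Every vertex of G appears in some bag (union = {0, 1, 2}); every edge is covered by a bag; and for each vertex v the set of bags containing v is connected in the bag tree. The decomposition is therefore valid. The largest bag has 2 vertices, so the width is 1.

Yes; width 1.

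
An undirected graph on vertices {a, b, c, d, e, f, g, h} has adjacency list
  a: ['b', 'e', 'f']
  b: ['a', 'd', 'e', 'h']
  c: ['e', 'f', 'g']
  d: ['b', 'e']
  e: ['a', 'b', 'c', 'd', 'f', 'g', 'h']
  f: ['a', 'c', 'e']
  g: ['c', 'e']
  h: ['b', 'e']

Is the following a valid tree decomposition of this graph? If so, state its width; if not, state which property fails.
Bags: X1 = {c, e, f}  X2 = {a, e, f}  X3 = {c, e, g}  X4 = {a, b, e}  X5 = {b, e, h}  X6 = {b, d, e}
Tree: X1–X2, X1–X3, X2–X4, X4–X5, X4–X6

Every vertex of G appears in some bag (union = {a, b, c, d, e, f, g, h}); every edge is covered by a bag; and for each vertex v the set of bags containing v is connected in the bag tree. The decomposition is therefore valid. The largest bag has 3 vertices, so the width is 2.

Yes; width 2.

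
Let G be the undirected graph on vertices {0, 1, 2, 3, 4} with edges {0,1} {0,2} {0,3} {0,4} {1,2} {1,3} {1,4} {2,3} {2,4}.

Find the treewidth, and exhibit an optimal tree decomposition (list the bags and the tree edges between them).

Each bag holds 4 vertices, so the decomposition has width 3, which upper-bounds the treewidth. Conversely, {0, 1, 2, 3} is a clique of size 4, and the vertices of any clique must share a bag in every tree decomposition; so some bag has ≥ 4 vertices and tw(G) ≥ 3. The upper and lower bounds meet at 3, so that is the treewidth.

Treewidth 3.
One optimal decomposition is:
Bags: B1 = {0, 1, 2, 3}  B2 = {0, 1, 2, 4}
Tree: B1–B2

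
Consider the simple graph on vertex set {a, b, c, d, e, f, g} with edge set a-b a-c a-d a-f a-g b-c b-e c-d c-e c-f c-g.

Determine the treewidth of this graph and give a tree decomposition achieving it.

Treewidth 2.
One optimal decomposition is:
Bags: B1 = {a, b, c}  B2 = {a, c, g}  B3 = {b, c, e}  B4 = {a, c, f}  B5 = {a, c, d}
Tree: B1–B2, B1–B3, B1–B4, B4–B5

Each bag holds 3 vertices, so the decomposition has width 2, which upper-bounds the treewidth. Conversely, {b, c, e} is a clique of size 3, and the vertices of any clique must share a bag in every tree decomposition; so some bag has ≥ 3 vertices and tw(G) ≥ 2. The upper and lower bounds meet at 2, so that is the treewidth.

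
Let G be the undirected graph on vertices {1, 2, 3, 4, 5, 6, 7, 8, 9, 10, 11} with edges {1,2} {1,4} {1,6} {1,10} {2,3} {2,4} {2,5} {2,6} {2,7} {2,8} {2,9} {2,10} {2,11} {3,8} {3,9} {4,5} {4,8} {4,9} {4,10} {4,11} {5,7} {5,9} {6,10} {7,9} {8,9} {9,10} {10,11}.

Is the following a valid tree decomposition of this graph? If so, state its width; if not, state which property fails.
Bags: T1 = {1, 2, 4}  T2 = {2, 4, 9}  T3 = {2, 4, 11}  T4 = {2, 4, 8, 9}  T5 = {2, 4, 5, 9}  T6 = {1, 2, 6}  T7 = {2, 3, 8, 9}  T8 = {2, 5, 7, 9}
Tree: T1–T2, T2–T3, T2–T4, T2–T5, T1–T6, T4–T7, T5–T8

No — vertex 10 appears in no bag.

A tree decomposition must satisfy three properties: every vertex lies in some bag; for every edge, both endpoints lie together in some bag; and for every vertex, the bags containing it form a connected subtree. Here vertex 10 appears in no bag, so the decomposition is invalid.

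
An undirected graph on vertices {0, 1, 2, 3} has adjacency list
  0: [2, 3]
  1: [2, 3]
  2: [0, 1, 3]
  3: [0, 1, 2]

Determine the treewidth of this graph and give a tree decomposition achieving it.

The largest bag has 3 vertices, giving width 2; this decomposition certifies tw(G) ≤ 2. Conversely, {0, 2, 3} is a clique of size 3, and the vertices of any clique must share a bag in every tree decomposition; so some bag has ≥ 3 vertices and tw(G) ≥ 2. Combining the bounds, tw(G) = 2.

Treewidth 2.
One such decomposition:
Bags: B1 = {1, 2, 3}  B2 = {0, 2, 3}
Tree: B1–B2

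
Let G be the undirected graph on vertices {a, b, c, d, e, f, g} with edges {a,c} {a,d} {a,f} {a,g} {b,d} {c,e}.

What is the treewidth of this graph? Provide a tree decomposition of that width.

Treewidth 1.
Bags: B1 = {a, f}  B2 = {a, c}  B3 = {a, d}  B4 = {a, g}  B5 = {b, d}  B6 = {c, e}
Tree: B1–B2, B1–B3, B2–B4, B3–B5, B2–B6

Every bag has size at most 2, so the width is 2 − 1 = 1 and tw(G) ≤ 1. G has an edge, so its treewidth is at least 1. Combining the bounds, tw(G) = 1.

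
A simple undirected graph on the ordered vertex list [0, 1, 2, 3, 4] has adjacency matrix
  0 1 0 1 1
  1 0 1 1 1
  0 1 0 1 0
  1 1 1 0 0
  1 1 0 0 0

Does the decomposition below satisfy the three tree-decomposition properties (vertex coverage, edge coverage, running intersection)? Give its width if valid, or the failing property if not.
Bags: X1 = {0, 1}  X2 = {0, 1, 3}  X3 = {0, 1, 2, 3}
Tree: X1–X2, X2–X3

No — vertex 4 appears in no bag.

A tree decomposition must satisfy three properties: every vertex lies in some bag; for every edge, both endpoints lie together in some bag; and for every vertex, the bags containing it form a connected subtree. Here vertex 4 appears in no bag, so the decomposition is invalid.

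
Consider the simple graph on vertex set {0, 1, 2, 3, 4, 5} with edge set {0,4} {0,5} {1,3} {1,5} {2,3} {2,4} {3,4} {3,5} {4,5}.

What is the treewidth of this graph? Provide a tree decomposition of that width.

Treewidth 2.
Bags: B1 = {1, 3, 5}  B2 = {3, 4, 5}  B3 = {2, 3, 4}  B4 = {0, 4, 5}
Tree: B1–B2, B2–B3, B2–B4

Every bag has size at most 3, so the width is 3 − 1 = 2 and tw(G) ≤ 2. For the lower bound, the 3 vertices {0, 4, 5} are pairwise adjacent, and any tree decomposition puts a clique entirely inside one bag — forcing width ≥ 2. Therefore the treewidth is 2.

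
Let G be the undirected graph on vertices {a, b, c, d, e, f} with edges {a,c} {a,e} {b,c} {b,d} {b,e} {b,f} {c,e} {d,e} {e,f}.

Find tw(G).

2

A width-2 tree decomposition is:
Bags: B1 = {b, c, e}  B2 = {b, e, f}  B3 = {b, d, e}  B4 = {a, c, e}
Tree: B1–B2, B2–B3, B1–B4
The largest bag has 3 vertices, giving width 2; this decomposition certifies tw(G) ≤ 2. For the lower bound, the 3 vertices {a, c, e} are pairwise adjacent, and any tree decomposition puts a clique entirely inside one bag — forcing width ≥ 2. Hence tw(G) = 2 exactly.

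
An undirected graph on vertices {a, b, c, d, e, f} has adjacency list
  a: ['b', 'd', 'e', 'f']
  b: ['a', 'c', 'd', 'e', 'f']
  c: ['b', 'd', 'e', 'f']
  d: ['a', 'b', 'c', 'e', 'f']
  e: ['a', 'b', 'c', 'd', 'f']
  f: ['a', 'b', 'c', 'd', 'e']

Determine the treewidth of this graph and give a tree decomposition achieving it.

Each bag holds 5 vertices, so the decomposition has width 4, which upper-bounds the treewidth. Conversely, {b, c, d, e, f} is a clique of size 5, and the vertices of any clique must share a bag in every tree decomposition; so some bag has ≥ 5 vertices and tw(G) ≥ 4. Combining the bounds, tw(G) = 4.

Treewidth 4.
Bags: B1 = {b, c, d, e, f}  B2 = {a, b, d, e, f}
Tree: B1–B2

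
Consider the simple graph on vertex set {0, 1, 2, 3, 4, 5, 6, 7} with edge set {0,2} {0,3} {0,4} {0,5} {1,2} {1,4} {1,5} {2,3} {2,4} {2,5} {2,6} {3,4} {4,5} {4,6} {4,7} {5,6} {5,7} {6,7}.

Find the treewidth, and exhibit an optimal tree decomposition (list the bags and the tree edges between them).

Each bag holds 4 vertices, so the decomposition has width 3, which upper-bounds the treewidth. On the other hand G contains the 4-clique {0, 2, 3, 4}. A clique must lie in a single bag of any decomposition, so no decomposition can have width below 3. Therefore the treewidth is 3.

Treewidth 3.
Bags: B1 = {0, 2, 4, 5}  B2 = {0, 2, 3, 4}  B3 = {2, 4, 5, 6}  B4 = {4, 5, 6, 7}  B5 = {1, 2, 4, 5}
Tree: B1–B2, B1–B3, B3–B4, B3–B5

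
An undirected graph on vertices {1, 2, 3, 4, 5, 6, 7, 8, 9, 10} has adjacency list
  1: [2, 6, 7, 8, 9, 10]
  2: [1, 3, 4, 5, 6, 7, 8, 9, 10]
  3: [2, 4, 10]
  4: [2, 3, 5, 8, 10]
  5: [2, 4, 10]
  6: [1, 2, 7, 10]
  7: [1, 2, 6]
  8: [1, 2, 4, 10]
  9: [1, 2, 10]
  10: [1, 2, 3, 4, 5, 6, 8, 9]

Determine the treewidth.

A width-3 tree decomposition is:
Bags: B1 = {2, 4, 8, 10}  B2 = {1, 2, 8, 10}  B3 = {1, 2, 6, 10}  B4 = {1, 2, 9, 10}  B5 = {2, 4, 5, 10}  B6 = {1, 2, 6, 7}  B7 = {2, 3, 4, 10}
Tree: B1–B2, B2–B3, B3–B4, B1–B5, B3–B6, B5–B7
Each bag holds 4 vertices, so the decomposition has width 3, which upper-bounds the treewidth. For the lower bound, the 4 vertices {1, 2, 8, 10} are pairwise adjacent, and any tree decomposition puts a clique entirely inside one bag — forcing width ≥ 3. The upper and lower bounds meet at 3, so that is the treewidth.

3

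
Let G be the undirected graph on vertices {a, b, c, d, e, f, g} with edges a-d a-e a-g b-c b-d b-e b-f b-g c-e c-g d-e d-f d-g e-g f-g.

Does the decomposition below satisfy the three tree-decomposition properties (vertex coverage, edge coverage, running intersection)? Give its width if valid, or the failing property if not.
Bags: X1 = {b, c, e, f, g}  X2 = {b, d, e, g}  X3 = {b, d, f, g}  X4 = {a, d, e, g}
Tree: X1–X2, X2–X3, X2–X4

A tree decomposition must satisfy three properties: every vertex lies in some bag; for every edge, both endpoints lie together in some bag; and for every vertex, the bags containing it form a connected subtree. Here bags containing vertex f are not connected in the tree, so the decomposition is invalid.

No — bags containing vertex f are not connected in the tree.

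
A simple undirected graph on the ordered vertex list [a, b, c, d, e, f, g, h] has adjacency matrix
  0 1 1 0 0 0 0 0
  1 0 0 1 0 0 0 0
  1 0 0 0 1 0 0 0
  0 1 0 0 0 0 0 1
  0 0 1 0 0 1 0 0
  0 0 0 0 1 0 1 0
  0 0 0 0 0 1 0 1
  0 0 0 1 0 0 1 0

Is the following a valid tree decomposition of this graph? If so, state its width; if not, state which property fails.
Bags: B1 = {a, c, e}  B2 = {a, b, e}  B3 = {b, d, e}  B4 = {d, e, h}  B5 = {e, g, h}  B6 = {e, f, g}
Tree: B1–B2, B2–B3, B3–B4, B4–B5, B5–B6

Vertex coverage: the bags together contain {a, b, c, d, e, f, g, h}, the full vertex set. Edge coverage: each edge of G has both endpoints in at least one bag. Running intersection: for every vertex, the bags containing it form a connected subtree. All three properties hold, so this is a valid tree decomposition of width max|bag| − 1 = 2, and hence tw(G) ≤ 2.

Yes; width 2.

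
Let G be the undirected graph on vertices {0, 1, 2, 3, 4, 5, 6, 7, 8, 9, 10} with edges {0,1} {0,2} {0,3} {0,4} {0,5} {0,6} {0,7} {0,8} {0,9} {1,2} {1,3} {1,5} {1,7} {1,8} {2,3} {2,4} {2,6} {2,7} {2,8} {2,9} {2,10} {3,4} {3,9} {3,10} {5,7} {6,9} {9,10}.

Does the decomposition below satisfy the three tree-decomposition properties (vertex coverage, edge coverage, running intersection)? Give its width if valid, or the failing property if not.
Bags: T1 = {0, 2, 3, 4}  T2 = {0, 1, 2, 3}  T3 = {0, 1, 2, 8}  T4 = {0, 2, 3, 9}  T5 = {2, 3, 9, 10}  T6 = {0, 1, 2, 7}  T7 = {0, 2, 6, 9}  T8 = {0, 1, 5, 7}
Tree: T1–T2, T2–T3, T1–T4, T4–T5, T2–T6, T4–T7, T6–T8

Vertex coverage: the bags together contain {0, 1, 2, 3, 4, 5, 6, 7, 8, 9, 10}, the full vertex set. Edge coverage: each edge of G has both endpoints in at least one bag. Running intersection: for every vertex, the bags containing it form a connected subtree. All three properties hold, so this is a valid tree decomposition of width max|bag| − 1 = 3, and hence tw(G) ≤ 3.

Yes; width 3.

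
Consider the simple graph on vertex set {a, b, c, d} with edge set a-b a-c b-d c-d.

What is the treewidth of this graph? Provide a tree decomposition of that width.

Treewidth 2.
Bags: B1 = {a, b, d}  B2 = {a, c, d}
Tree: B1–B2

The largest bag has 3 vertices, giving width 2; this decomposition certifies tw(G) ≤ 2. For the lower bound, G contains the cycle d–b–a–c–d, so G is not a forest; only forests have treewidth ≤ 1, hence tw(G) ≥ 2. Hence tw(G) = 2 exactly.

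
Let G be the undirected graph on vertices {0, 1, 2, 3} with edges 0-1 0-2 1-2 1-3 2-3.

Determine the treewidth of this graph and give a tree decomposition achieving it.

Treewidth 2.
One optimal decomposition is:
Bags: B1 = {1, 2, 3}  B2 = {0, 1, 2}
Tree: B1–B2

Every bag has size at most 3, so the width is 3 − 1 = 2 and tw(G) ≤ 2. For the lower bound, the 3 vertices {0, 1, 2} are pairwise adjacent, and any tree decomposition puts a clique entirely inside one bag — forcing width ≥ 2. The upper and lower bounds meet at 2, so that is the treewidth.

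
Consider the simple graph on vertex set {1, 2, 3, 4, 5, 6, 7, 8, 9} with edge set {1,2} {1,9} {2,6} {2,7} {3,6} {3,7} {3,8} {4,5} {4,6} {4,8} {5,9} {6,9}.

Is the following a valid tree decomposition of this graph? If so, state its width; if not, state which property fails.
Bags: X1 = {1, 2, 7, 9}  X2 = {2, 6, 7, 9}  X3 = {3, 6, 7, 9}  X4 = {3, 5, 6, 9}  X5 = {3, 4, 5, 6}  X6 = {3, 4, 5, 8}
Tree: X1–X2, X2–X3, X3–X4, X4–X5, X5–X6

Yes; width 3.

Every vertex of G appears in some bag (union = {1, 2, 3, 4, 5, 6, 7, 8, 9}); every edge is covered by a bag; and for each vertex v the set of bags containing v is connected in the bag tree. The decomposition is therefore valid. The largest bag has 4 vertices, so the width is 3.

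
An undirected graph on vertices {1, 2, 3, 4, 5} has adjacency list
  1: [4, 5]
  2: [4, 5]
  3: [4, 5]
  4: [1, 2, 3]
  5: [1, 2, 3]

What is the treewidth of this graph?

A width-2 tree decomposition is:
Bags: B1 = {1, 4, 5}  B2 = {3, 4, 5}  B3 = {2, 4, 5}
Tree: B1–B2, B2–B3
Each bag holds 3 vertices, so the decomposition has width 2, which upper-bounds the treewidth. The edges 5–1–4–3–5 form a cycle, so G is not a tree and its treewidth is at least 2. The upper and lower bounds meet at 2, so that is the treewidth.

2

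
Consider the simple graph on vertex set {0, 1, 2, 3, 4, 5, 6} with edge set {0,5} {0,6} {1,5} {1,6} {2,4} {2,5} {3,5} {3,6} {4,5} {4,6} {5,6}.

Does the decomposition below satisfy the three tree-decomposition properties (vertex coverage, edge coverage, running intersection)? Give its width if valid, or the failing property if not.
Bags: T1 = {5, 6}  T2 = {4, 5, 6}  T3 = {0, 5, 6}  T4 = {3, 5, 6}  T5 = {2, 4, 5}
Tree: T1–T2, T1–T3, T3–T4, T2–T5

No — vertex 1 appears in no bag.

A tree decomposition must satisfy three properties: every vertex lies in some bag; for every edge, both endpoints lie together in some bag; and for every vertex, the bags containing it form a connected subtree. Here vertex 1 appears in no bag, so the decomposition is invalid.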